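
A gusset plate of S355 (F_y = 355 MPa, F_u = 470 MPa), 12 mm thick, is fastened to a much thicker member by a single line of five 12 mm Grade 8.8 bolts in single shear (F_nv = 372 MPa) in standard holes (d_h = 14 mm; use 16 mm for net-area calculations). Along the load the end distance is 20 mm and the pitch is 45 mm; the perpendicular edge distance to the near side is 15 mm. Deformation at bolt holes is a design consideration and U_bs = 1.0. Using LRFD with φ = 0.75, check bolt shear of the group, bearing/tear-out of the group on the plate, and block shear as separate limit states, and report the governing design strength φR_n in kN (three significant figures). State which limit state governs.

Bolt shear: A_b = π·12²/4 = 113.1 mm²; R_n = 372 × 113.1 × 5 × 1 / 1000 = 210.4 kN → 0.75 × 210.4 = 158 kN.
Bearing: edge l_c = 13, r_n = 87.98 kN; interior l_c = 31, r_n = 162.4 kN; R_n = 87.98 + 4·162.4 = 737.7 kN → 553 kN.
Block shear: A_gv = 2400, A_nv = 1536, A_nt = 84 mm²; R_n = min(0.6F_uA_nv, 0.6F_yA_gv) + U_bs·F_u·A_nt = 472.6 kN → 354 kN.
Bolt shear governs: 158 kN.

158 kN (bolt shear governs)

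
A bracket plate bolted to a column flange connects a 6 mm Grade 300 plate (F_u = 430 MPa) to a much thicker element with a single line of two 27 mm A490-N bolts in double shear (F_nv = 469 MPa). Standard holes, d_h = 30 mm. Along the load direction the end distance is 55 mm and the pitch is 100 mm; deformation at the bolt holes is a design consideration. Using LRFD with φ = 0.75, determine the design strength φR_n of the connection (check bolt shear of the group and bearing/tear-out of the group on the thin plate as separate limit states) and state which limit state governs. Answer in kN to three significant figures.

Bolt shear: A_b = π·27²/4 = 572.6 mm²; R_n = 469 × 572.6 × 2 × 2 / 1000 = 1074 kN → 0.75 × 1074 = 806 kN.
Bearing (1.2 l_c t F_u ≤ 2.4 d t F_u): upper limit = 2.4·27·6·430 / 1000 = 167.2 kN.
  Edge l_c = 55 − 30/2 = 40 → r_n = 123.8 kN; interior l_c = 100 − 30 = 70 → r_n = 167.2 kN.
  R_n,bearing = 1·123.8 + 1·167.2 = 291 kN → 0.75 × 291 = 218 kN.
Bearing governs: 218 kN.

218 kN (bearing governs)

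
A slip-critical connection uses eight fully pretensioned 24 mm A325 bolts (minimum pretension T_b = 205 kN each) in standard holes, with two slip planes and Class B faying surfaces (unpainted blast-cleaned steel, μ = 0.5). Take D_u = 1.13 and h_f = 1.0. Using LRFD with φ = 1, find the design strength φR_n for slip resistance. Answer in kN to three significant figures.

1850 kN

R_n = μ · D_u · h_f · T_b · n_s · n_b = 0.5 × 1.13 × 1.0 × 205 × 2 × 8 = 1853 kN.
Design strength φR_n = 1 × 1853 = 1850 kN.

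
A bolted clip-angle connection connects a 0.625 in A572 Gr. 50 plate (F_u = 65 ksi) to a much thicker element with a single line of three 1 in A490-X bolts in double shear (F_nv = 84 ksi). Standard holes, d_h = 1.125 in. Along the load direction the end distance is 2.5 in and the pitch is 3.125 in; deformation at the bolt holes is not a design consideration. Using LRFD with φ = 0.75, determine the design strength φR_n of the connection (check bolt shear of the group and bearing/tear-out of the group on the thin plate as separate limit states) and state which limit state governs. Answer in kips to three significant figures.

271 kips (bearing governs)

Bolt shear: A_b = π·1²/4 = 0.7854 in²; R_n = 84 × 0.7854 × 3 × 2 = 395.8 kips → 0.75 × 395.8 = 297 kips.
Bearing (1.5 l_c t F_u ≤ 3.0 d t F_u): upper limit = 3.0·1·0.625·65 = 121.9 kips.
  Edge l_c = 2.5 − 1.125/2 = 1.938 → r_n = 118.1 kips; interior l_c = 3.125 − 1.125 = 2 → r_n = 121.9 kips.
  R_n,bearing = 1·118.1 + 2·121.9 = 361.8 kips → 0.75 × 361.8 = 271 kips.
Bearing governs: 271 kips.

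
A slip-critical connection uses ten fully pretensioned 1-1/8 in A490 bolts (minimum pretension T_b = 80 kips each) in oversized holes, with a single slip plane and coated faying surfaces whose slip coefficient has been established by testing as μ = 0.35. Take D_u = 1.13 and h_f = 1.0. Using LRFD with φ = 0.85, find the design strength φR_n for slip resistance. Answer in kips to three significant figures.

R_n = μ · D_u · h_f · T_b · n_s · n_b = 0.35 × 1.13 × 1.0 × 80 × 1 × 10 = 316.4 kips.
Design strength φR_n = 0.85 × 316.4 = 269 kips.

269 kips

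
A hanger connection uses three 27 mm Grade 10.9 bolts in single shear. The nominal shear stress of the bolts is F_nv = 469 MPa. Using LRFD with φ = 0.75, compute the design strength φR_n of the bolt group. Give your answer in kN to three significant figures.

604 kN

A_b = π × 27² / 4 = 572.6 mm².
R_n = F_nv · A_b · n · n_s = 469 × 572.6 × 3 × 1 / 1000 = 805.6 kN.
Design strength φR_n = 0.75 × 805.6 = 604 kN.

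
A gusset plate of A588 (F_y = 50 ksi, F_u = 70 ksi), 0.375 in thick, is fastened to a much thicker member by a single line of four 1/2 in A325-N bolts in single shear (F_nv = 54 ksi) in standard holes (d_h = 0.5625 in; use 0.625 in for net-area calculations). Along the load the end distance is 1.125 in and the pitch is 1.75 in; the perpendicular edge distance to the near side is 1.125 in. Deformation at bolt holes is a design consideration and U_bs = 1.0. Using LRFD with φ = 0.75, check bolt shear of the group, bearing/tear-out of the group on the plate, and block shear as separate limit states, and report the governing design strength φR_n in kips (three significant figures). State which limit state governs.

Bolt shear: A_b = π·0.5²/4 = 0.1963 in²; R_n = 54 × 0.1963 × 4 × 1 = 42.41 kips → 0.75 × 42.41 = 31.8 kips.
Bearing: edge l_c = 0.8438, r_n = 26.58 kips; interior l_c = 1.188, r_n = 31.5 kips; R_n = 26.58 + 3·31.5 = 121.1 kips → 90.8 kips.
Block shear: A_gv = 2.391, A_nv = 1.57, A_nt = 0.3047 in²; R_n = min(0.6F_uA_nv, 0.6F_yA_gv) + U_bs·F_u·A_nt = 87.28 kips → 65.5 kips.
Bolt shear governs: 31.8 kips.

31.8 kips (bolt shear governs)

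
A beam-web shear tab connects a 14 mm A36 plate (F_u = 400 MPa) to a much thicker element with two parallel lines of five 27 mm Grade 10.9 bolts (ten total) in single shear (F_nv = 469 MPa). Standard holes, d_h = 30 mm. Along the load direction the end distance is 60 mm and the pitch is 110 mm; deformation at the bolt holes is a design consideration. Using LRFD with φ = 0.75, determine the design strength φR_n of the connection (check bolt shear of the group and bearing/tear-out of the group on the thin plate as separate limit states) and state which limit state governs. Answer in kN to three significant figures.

2010 kN (bolt shear governs)

Bolt shear: A_b = π·27²/4 = 572.6 mm²; R_n = 469 × 572.6 × 10 × 1 / 1000 = 2685 kN → 0.75 × 2685 = 2010 kN.
Bearing (1.2 l_c t F_u ≤ 2.4 d t F_u): upper limit = 2.4·27·14·400 / 1000 = 362.9 kN.
  Edge l_c = 60 − 30/2 = 45 → r_n = 302.4 kN; interior l_c = 110 − 30 = 80 → r_n = 362.9 kN.
  R_n,bearing = 2·302.4 + 8·362.9 = 3508 kN → 0.75 × 3508 = 2630 kN.
Bolt shear governs: 2010 kN.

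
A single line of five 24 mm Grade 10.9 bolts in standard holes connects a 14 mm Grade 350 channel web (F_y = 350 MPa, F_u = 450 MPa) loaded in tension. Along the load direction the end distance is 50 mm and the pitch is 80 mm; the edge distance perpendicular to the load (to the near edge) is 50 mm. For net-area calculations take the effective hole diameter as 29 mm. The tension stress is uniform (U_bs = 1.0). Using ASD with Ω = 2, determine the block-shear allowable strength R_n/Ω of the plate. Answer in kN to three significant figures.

564 kN

Shear plane L_v = 50 + 4·80 = 370 mm; A_gv = 370 × 14 = 5180 mm².
A_nv = (370 − 4.5·29) × 14 = 3353 mm².
A_nt = (50 − 0.5·29) × 14 = 497 mm².
0.6 F_u A_nv = 905.3 kN; 0.6 F_y A_gv = 1088 kN → shear rupture governs the shear term.
R_n = 905.3 + 1.0 × 450 × 497 / 1000 = 1129 kN.
Allowable strength R_n/Ω = 1129 / 2 = 564 kN.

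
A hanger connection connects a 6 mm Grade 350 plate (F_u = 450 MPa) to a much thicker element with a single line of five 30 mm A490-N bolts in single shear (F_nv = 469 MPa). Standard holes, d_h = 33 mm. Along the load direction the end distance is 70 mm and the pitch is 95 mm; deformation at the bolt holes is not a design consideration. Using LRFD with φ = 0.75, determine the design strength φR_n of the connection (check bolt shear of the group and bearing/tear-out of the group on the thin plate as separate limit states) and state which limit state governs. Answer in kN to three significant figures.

Bolt shear: A_b = π·30²/4 = 706.9 mm²; R_n = 469 × 706.9 × 5 × 1 / 1000 = 1658 kN → 0.75 × 1658 = 1240 kN.
Bearing (1.5 l_c t F_u ≤ 3.0 d t F_u): upper limit = 3.0·30·6·450 / 1000 = 243 kN.
  Edge l_c = 70 − 33/2 = 53.5 → r_n = 216.7 kN; interior l_c = 95 − 33 = 62 → r_n = 243 kN.
  R_n,bearing = 1·216.7 + 4·243 = 1189 kN → 0.75 × 1189 = 892 kN.
Bearing governs: 892 kN.

892 kN (bearing governs)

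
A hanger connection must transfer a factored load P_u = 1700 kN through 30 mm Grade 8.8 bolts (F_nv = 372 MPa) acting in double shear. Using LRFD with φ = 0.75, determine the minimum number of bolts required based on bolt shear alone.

A_b = π·30²/4 = 706.9 mm².
Per-bolt design strength φR_n = 0.75 × 372 × 706.9 × 2 / 1000 = 394.4 kN.
n ≥ 1700 / 394.4 = 4.31 → use 5 bolts.

5 bolts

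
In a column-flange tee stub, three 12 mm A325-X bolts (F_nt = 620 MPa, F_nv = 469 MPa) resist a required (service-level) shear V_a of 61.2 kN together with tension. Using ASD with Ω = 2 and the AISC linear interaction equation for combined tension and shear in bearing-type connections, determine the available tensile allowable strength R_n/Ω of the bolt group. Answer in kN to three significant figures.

A_b = π·12²/4 = 113.1 mm²; f_rv = 61.2 × 1000 / (3 × 113.1) = 180.4 MPa.
F'_nt = 1.3 F_nt − (Ω F_nt / F_nv) f_rv = 1.3·620 − (2·620/469)·180.4 = 329.1 MPa, capped at F_nt → F'_nt = 329.1 MPa.
R_n = F'_nt · A_b · n = 329.1 × 113.1 × 3 / 1000 = 111.7 kN.
Allowable strength R_n/Ω = 111.7 / 2 = 55.8 kN.

55.8 kN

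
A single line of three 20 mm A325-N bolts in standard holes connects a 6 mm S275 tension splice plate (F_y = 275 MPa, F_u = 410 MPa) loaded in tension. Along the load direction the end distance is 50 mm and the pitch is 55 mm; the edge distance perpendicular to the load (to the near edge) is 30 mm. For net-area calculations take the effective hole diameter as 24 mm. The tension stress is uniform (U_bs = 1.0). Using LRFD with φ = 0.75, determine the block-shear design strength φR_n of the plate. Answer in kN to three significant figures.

144 kN

Shear plane L_v = 50 + 2·55 = 160 mm; A_gv = 160 × 6 = 960 mm².
A_nv = (160 − 2.5·24) × 6 = 600 mm².
A_nt = (30 − 0.5·24) × 6 = 108 mm².
0.6 F_u A_nv = 147.6 kN; 0.6 F_y A_gv = 158.4 kN → shear rupture governs the shear term.
R_n = 147.6 + 1.0 × 410 × 108 / 1000 = 191.9 kN.
Design strength φR_n = 0.75 × 191.9 = 144 kN.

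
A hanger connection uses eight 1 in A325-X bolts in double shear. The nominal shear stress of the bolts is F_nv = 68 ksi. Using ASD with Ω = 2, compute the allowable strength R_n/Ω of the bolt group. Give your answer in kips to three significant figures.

A_b = π × 1² / 4 = 0.7854 in².
R_n = F_nv · A_b · n · n_s = 68 × 0.7854 × 8 × 2 = 854.5 kips.
Allowable strength R_n/Ω = 854.5 / 2 = 427 kips.

427 kips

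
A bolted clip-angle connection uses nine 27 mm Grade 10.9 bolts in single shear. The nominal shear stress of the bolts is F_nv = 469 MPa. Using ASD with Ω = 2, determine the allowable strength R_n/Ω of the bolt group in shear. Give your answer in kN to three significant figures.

A_b = π × 27² / 4 = 572.6 mm².
R_n = F_nv · A_b · n · n_s = 469 × 572.6 × 9 × 1 / 1000 = 2417 kN.
Allowable strength R_n/Ω = 2417 / 2 = 1210 kN.

1210 kN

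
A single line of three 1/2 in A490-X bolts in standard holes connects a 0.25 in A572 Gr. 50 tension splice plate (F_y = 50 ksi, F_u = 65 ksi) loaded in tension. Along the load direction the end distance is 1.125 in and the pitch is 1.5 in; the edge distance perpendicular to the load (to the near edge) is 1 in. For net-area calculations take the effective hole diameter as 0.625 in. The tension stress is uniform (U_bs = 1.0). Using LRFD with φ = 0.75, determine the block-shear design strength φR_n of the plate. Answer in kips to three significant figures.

Shear plane L_v = 1.125 + 2·1.5 = 4.125 in; A_gv = 4.125 × 0.25 = 1.031 in².
A_nv = (4.125 − 2.5·0.625) × 0.25 = 0.6406 in².
A_nt = (1 − 0.5·0.625) × 0.25 = 0.1719 in².
0.6 F_u A_nv = 24.98 kips; 0.6 F_y A_gv = 30.94 kips → shear rupture governs the shear term.
R_n = 24.98 + 1.0 × 65 × 0.1719 = 36.16 kips.
Design strength φR_n = 0.75 × 36.16 = 27.1 kips.

27.1 kips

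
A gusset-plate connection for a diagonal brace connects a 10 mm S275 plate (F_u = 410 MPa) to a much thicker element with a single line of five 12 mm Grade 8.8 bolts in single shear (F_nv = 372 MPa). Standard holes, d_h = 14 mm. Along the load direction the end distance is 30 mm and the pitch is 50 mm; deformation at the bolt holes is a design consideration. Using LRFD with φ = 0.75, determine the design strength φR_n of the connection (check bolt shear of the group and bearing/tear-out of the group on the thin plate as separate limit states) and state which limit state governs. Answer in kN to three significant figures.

158 kN (bolt shear governs)

Bolt shear: A_b = π·12²/4 = 113.1 mm²; R_n = 372 × 113.1 × 5 × 1 / 1000 = 210.4 kN → 0.75 × 210.4 = 158 kN.
Bearing (1.2 l_c t F_u ≤ 2.4 d t F_u): upper limit = 2.4·12·10·410 / 1000 = 118.1 kN.
  Edge l_c = 30 − 14/2 = 23 → r_n = 113.2 kN; interior l_c = 50 − 14 = 36 → r_n = 118.1 kN.
  R_n,bearing = 1·113.2 + 4·118.1 = 585.5 kN → 0.75 × 585.5 = 439 kN.
Bolt shear governs: 158 kN.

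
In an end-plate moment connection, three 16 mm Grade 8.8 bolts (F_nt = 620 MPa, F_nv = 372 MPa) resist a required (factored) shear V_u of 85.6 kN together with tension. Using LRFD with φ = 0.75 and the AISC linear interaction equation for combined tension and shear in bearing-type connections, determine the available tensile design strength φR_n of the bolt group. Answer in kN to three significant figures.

222 kN

A_b = π·16²/4 = 201.1 mm²; f_rv = 85.6 × 1000 / (3 × 201.1) = 141.9 MPa.
F'_nt = 1.3 F_nt − (F_nt / φF_nv) f_rv = 1.3·620 − (620/(0.75·372))·141.9 = 490.6 MPa, capped at F_nt → F'_nt = 490.6 MPa.
R_n = F'_nt · A_b · n = 490.6 × 201.1 × 3 / 1000 = 295.9 kN.
Design strength φR_n = 0.75 × 295.9 = 222 kN.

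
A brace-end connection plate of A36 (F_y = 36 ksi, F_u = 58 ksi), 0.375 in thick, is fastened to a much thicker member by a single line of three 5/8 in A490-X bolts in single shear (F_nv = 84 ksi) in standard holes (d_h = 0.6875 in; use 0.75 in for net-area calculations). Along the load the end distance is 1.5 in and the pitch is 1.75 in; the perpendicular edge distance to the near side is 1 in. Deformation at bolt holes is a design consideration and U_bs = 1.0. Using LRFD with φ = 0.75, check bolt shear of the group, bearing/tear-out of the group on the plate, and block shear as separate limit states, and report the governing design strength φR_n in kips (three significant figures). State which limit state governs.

40.6 kips (block shear governs)

Bolt shear: A_b = π·0.625²/4 = 0.3068 in²; R_n = 84 × 0.3068 × 3 × 1 = 77.31 kips → 0.75 × 77.31 = 58 kips.
Bearing: edge l_c = 1.156, r_n = 30.18 kips; interior l_c = 1.062, r_n = 27.73 kips; R_n = 30.18 + 2·27.73 = 85.64 kips → 64.2 kips.
Block shear: A_gv = 1.875, A_nv = 1.172, A_nt = 0.2344 in²; R_n = min(0.6F_uA_nv, 0.6F_yA_gv) + U_bs·F_u·A_nt = 54.09 kips → 40.6 kips.
Block shear governs: 40.6 kips.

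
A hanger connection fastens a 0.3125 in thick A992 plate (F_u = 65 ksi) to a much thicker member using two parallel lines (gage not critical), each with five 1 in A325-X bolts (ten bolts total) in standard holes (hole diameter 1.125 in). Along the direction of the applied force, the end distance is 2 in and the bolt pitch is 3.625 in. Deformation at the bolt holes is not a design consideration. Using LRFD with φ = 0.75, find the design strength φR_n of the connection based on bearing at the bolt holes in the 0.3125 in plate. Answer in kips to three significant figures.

431 kips

Per bolt r_n = 1.5 l_c t F_u ≤ 3.0 d t F_u; upper limit = 3.0 × 1 × 0.3125 × 65 = 60.94 kips.
Edge bolt: l_c = 2 − 1.125/2 = 1.438 in → 1.5 × 1.438 × 0.3125 × 65 = 43.8 → r_n = 43.8 kips.
Interior bolts: l_c = 3.625 − 1.125 = 2.5 in → 1.5 × 2.5 × 0.3125 × 65 = 76.17 → r_n = 60.94 kips.
R_n = 2 × 43.8 + 8 × 60.94 = 575.1 kips.
Design strength φR_n = 0.75 × 575.1 = 431 kips.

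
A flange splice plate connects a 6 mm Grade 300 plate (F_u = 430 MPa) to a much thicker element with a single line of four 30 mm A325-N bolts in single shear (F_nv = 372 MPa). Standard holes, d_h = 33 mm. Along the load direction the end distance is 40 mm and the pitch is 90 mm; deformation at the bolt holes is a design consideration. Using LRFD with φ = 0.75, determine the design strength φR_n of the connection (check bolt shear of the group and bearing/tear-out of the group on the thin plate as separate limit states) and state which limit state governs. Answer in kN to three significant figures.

452 kN (bearing governs)

Bolt shear: A_b = π·30²/4 = 706.9 mm²; R_n = 372 × 706.9 × 4 × 1 / 1000 = 1052 kN → 0.75 × 1052 = 789 kN.
Bearing (1.2 l_c t F_u ≤ 2.4 d t F_u): upper limit = 2.4·30·6·430 / 1000 = 185.8 kN.
  Edge l_c = 40 − 33/2 = 23.5 → r_n = 72.76 kN; interior l_c = 90 − 33 = 57 → r_n = 176.5 kN.
  R_n,bearing = 1·72.76 + 3·176.5 = 602.2 kN → 0.75 × 602.2 = 452 kN.
Bearing governs: 452 kN.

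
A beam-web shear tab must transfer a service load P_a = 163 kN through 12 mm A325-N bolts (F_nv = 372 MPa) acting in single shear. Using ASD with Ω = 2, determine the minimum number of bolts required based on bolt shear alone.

A_b = π·12²/4 = 113.1 mm².
Per-bolt allowable strength R_n/Ω = 372 × 113.1 × 1 / 1000 / 2 = 21.04 kN.
n ≥ 163 / 21.04 = 7.749 → use 8 bolts.

8 bolts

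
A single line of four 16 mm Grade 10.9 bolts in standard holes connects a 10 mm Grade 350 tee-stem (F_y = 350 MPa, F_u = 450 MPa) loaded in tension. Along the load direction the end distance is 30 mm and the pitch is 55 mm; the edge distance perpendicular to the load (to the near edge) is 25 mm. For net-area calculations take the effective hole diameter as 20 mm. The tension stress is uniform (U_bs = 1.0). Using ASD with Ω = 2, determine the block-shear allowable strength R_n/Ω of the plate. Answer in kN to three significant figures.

202 kN

Shear plane L_v = 30 + 3·55 = 195 mm; A_gv = 195 × 10 = 1950 mm².
A_nv = (195 − 3.5·20) × 10 = 1250 mm².
A_nt = (25 − 0.5·20) × 10 = 150 mm².
0.6 F_u A_nv = 337.5 kN; 0.6 F_y A_gv = 409.5 kN → shear rupture governs the shear term.
R_n = 337.5 + 1.0 × 450 × 150 / 1000 = 405 kN.
Allowable strength R_n/Ω = 405 / 2 = 202 kN.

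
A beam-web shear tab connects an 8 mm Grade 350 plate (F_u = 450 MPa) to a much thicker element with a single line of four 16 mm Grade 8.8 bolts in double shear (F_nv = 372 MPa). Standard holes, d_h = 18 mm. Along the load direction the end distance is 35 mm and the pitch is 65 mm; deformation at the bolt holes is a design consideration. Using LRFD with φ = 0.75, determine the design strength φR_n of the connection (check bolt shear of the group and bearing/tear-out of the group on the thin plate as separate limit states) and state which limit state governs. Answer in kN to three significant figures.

Bolt shear: A_b = π·16²/4 = 201.1 mm²; R_n = 372 × 201.1 × 4 × 2 / 1000 = 598.4 kN → 0.75 × 598.4 = 449 kN.
Bearing (1.2 l_c t F_u ≤ 2.4 d t F_u): upper limit = 2.4·16·8·450 / 1000 = 138.2 kN.
  Edge l_c = 35 − 18/2 = 26 → r_n = 112.3 kN; interior l_c = 65 − 18 = 47 → r_n = 138.2 kN.
  R_n,bearing = 1·112.3 + 3·138.2 = 527 kN → 0.75 × 527 = 395 kN.
Bearing governs: 395 kN.

395 kN (bearing governs)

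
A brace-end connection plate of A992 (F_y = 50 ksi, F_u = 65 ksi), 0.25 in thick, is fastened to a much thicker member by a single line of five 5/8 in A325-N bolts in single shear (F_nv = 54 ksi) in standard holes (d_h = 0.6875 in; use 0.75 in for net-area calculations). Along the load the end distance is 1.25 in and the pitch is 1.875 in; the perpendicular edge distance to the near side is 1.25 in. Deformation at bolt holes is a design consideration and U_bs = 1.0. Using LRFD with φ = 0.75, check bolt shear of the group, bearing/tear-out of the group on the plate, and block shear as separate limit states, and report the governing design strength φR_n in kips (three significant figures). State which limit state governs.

Bolt shear: A_b = π·0.625²/4 = 0.3068 in²; R_n = 54 × 0.3068 × 5 × 1 = 82.83 kips → 0.75 × 82.83 = 62.1 kips.
Bearing: edge l_c = 0.9062, r_n = 17.67 kips; interior l_c = 1.188, r_n = 23.16 kips; R_n = 17.67 + 4·23.16 = 110.3 kips → 82.7 kips.
Block shear: A_gv = 2.188, A_nv = 1.344, A_nt = 0.2188 in²; R_n = min(0.6F_uA_nv, 0.6F_yA_gv) + U_bs·F_u·A_nt = 66.62 kips → 50 kips.
Block shear governs: 50 kips.

50 kips (block shear governs)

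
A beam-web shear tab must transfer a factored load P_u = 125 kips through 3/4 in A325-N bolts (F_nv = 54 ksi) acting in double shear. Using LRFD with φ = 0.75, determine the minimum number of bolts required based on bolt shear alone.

4 bolts

A_b = π·0.75²/4 = 0.4418 in².
Per-bolt design strength φR_n = 0.75 × 54 × 0.4418 × 2 = 35.78 kips.
n ≥ 125 / 35.78 = 3.493 → use 4 bolts.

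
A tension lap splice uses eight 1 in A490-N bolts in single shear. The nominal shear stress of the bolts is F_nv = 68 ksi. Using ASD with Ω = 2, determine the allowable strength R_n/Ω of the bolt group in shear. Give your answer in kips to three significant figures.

A_b = π × 1² / 4 = 0.7854 in².
R_n = F_nv · A_b · n · n_s = 68 × 0.7854 × 8 × 1 = 427.3 kips.
Allowable strength R_n/Ω = 427.3 / 2 = 214 kips.

214 kips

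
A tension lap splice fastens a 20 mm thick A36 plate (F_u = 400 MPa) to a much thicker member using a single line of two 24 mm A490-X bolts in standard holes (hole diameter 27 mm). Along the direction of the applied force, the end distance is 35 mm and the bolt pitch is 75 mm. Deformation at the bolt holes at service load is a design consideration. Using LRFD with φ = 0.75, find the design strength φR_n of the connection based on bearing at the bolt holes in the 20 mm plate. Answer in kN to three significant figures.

500 kN

Per bolt r_n = 1.2 l_c t F_u ≤ 2.4 d t F_u; upper limit = 2.4 × 24 × 20 × 400 / 1000 = 460.8 kN.
Edge bolt: l_c = 35 − 27/2 = 21.5 mm → 1.2 × 21.5 × 20 × 400 / 1000 = 206.4 → r_n = 206.4 kN.
Interior bolts: l_c = 75 − 27 = 48 mm → 1.2 × 48 × 20 × 400 / 1000 = 460.8 → r_n = 460.8 kN.
R_n = 1 × 206.4 + 1 × 460.8 = 667.2 kN.
Design strength φR_n = 0.75 × 667.2 = 500 kN.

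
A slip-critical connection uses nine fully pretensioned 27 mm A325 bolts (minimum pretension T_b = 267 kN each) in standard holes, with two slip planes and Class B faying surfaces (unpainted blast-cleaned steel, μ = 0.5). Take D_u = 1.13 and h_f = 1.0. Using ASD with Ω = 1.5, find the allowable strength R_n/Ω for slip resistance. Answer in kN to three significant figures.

1810 kN

R_n = μ · D_u · h_f · T_b · n_s · n_b = 0.5 × 1.13 × 1.0 × 267 × 2 × 9 = 2715 kN.
Allowable strength R_n/Ω = 2715 / 1.5 = 1810 kN.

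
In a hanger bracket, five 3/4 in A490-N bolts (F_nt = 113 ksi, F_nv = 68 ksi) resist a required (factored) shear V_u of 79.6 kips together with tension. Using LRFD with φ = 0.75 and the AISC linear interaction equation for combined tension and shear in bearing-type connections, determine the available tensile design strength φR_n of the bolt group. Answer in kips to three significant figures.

A_b = π·0.75²/4 = 0.4418 in²; f_rv = 79.6 / (5 × 0.4418) = 36.04 ksi.
F'_nt = 1.3 F_nt − (F_nt / φF_nv) f_rv = 1.3·113 − (113/(0.75·68))·36.04 = 67.06 ksi, capped at F_nt → F'_nt = 67.06 ksi.
R_n = F'_nt · A_b · n = 67.06 × 0.4418 × 5 = 148.1 kips.
Design strength φR_n = 0.75 × 148.1 = 111 kips.

111 kips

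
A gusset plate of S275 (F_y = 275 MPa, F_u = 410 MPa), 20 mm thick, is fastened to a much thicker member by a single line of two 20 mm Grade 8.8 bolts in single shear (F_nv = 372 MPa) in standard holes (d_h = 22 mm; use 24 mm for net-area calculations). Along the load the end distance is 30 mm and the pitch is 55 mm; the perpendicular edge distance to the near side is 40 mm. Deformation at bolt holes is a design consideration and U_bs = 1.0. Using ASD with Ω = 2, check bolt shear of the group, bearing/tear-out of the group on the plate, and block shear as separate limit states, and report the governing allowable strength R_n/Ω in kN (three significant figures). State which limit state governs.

117 kN (bolt shear governs)

Bolt shear: A_b = π·20²/4 = 314.2 mm²; R_n = 372 × 314.2 × 2 × 1 / 1000 = 233.7 kN → 233.7 / 2 = 117 kN.
Bearing: edge l_c = 19, r_n = 187 kN; interior l_c = 33, r_n = 324.7 kN; R_n = 187 + 1·324.7 = 511.7 kN → 256 kN.
Block shear: A_gv = 1700, A_nv = 980, A_nt = 560 mm²; R_n = min(0.6F_uA_nv, 0.6F_yA_gv) + U_bs·F_u·A_nt = 470.7 kN → 235 kN.
Bolt shear governs: 117 kN.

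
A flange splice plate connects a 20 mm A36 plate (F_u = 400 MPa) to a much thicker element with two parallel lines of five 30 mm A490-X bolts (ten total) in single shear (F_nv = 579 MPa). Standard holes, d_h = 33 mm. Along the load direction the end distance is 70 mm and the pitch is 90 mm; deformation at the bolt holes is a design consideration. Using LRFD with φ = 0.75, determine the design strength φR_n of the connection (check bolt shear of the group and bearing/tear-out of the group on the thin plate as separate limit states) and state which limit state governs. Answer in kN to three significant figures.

3070 kN (bolt shear governs)

Bolt shear: A_b = π·30²/4 = 706.9 mm²; R_n = 579 × 706.9 × 10 × 1 / 1000 = 4093 kN → 0.75 × 4093 = 3070 kN.
Bearing (1.2 l_c t F_u ≤ 2.4 d t F_u): upper limit = 2.4·30·20·400 / 1000 = 576 kN.
  Edge l_c = 70 − 33/2 = 53.5 → r_n = 513.6 kN; interior l_c = 90 − 33 = 57 → r_n = 547.2 kN.
  R_n,bearing = 2·513.6 + 8·547.2 = 5405 kN → 0.75 × 5405 = 4050 kN.
Bolt shear governs: 3070 kN.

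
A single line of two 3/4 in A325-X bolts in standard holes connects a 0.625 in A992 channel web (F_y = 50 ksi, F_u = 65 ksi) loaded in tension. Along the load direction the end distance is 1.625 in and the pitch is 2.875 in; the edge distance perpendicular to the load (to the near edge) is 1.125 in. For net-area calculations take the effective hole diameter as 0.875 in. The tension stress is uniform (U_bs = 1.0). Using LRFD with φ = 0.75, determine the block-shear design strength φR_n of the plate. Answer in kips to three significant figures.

79.2 kips

Shear plane L_v = 1.625 + 1·2.875 = 4.5 in; A_gv = 4.5 × 0.625 = 2.812 in².
A_nv = (4.5 − 1.5·0.875) × 0.625 = 1.992 in².
A_nt = (1.125 − 0.5·0.875) × 0.625 = 0.4297 in².
0.6 F_u A_nv = 77.7 kips; 0.6 F_y A_gv = 84.38 kips → shear rupture governs the shear term.
R_n = 77.7 + 1.0 × 65 × 0.4297 = 105.6 kips.
Design strength φR_n = 0.75 × 105.6 = 79.2 kips.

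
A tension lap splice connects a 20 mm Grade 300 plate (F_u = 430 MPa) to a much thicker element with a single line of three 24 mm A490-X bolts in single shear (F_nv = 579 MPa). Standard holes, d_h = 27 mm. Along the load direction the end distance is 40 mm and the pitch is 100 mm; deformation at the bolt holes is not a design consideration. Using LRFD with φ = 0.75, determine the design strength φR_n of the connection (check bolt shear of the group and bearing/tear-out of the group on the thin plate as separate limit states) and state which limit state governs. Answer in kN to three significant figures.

589 kN (bolt shear governs)

Bolt shear: A_b = π·24²/4 = 452.4 mm²; R_n = 579 × 452.4 × 3 × 1 / 1000 = 785.8 kN → 0.75 × 785.8 = 589 kN.
Bearing (1.5 l_c t F_u ≤ 3.0 d t F_u): upper limit = 3.0·24·20·430 / 1000 = 619.2 kN.
  Edge l_c = 40 − 27/2 = 26.5 → r_n = 341.9 kN; interior l_c = 100 − 27 = 73 → r_n = 619.2 kN.
  R_n,bearing = 1·341.9 + 2·619.2 = 1580 kN → 0.75 × 1580 = 1190 kN.
Bolt shear governs: 589 kN.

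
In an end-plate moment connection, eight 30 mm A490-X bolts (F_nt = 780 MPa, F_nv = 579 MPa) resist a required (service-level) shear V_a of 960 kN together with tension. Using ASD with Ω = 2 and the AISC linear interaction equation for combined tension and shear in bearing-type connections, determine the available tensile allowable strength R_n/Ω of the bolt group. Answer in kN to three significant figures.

A_b = π·30²/4 = 706.9 mm²; f_rv = 960 × 1000 / (8 × 706.9) = 169.8 MPa.
F'_nt = 1.3 F_nt − (Ω F_nt / F_nv) f_rv = 1.3·780 − (2·780/579)·169.8 = 556.6 MPa, capped at F_nt → F'_nt = 556.6 MPa.
R_n = F'_nt · A_b · n = 556.6 × 706.9 × 8 / 1000 = 3148 kN.
Allowable strength R_n/Ω = 3148 / 2 = 1570 kN.

1570 kN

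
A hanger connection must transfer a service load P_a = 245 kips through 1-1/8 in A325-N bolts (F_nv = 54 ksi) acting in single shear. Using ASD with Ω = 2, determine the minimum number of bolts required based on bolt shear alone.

A_b = π·1.125²/4 = 0.994 in².
Per-bolt allowable strength R_n/Ω = 54 × 0.994 × 1 / 2 = 26.84 kips.
n ≥ 245 / 26.84 = 9.129 → use 10 bolts.

10 bolts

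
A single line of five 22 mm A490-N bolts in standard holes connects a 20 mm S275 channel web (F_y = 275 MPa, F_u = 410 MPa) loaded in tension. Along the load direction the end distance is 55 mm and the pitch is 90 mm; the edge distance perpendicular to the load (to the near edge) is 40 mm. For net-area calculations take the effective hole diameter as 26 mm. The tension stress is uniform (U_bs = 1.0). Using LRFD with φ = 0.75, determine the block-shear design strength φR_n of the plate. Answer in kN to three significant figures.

Shear plane L_v = 55 + 4·90 = 415 mm; A_gv = 415 × 20 = 8300 mm².
A_nv = (415 − 4.5·26) × 20 = 5960 mm².
A_nt = (40 − 0.5·26) × 20 = 540 mm².
0.6 F_u A_nv = 1466 kN; 0.6 F_y A_gv = 1370 kN → shear yielding governs the shear term.
R_n = 1370 + 1.0 × 410 × 540 / 1000 = 1591 kN.
Design strength φR_n = 0.75 × 1591 = 1190 kN.

1190 kN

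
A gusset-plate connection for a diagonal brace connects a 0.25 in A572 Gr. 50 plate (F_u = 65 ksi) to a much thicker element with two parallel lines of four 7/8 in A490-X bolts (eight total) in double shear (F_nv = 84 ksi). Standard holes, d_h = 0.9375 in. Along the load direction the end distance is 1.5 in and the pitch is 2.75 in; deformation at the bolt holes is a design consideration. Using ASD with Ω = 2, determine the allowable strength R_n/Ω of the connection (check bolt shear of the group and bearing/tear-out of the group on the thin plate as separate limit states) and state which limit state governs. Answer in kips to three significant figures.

122 kips (bearing governs)

Bolt shear: A_b = π·0.875²/4 = 0.6013 in²; R_n = 84 × 0.6013 × 8 × 2 = 808.2 kips → 808.2 / 2 = 404 kips.
Bearing (1.2 l_c t F_u ≤ 2.4 d t F_u): upper limit = 2.4·0.875·0.25·65 = 34.12 kips.
  Edge l_c = 1.5 − 0.9375/2 = 1.031 → r_n = 20.11 kips; interior l_c = 2.75 − 0.9375 = 1.812 → r_n = 34.12 kips.
  R_n,bearing = 2·20.11 + 6·34.12 = 245 kips → 245 / 2 = 122 kips.
Bearing governs: 122 kips.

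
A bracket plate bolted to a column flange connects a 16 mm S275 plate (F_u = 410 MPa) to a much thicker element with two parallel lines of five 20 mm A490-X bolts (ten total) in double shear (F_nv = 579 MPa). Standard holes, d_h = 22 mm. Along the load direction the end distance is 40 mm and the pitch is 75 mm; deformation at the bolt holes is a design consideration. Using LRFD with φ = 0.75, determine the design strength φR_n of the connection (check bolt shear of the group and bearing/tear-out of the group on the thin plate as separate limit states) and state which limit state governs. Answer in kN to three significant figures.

2230 kN (bearing governs)

Bolt shear: A_b = π·20²/4 = 314.2 mm²; R_n = 579 × 314.2 × 10 × 2 / 1000 = 3638 kN → 0.75 × 3638 = 2730 kN.
Bearing (1.2 l_c t F_u ≤ 2.4 d t F_u): upper limit = 2.4·20·16·410 / 1000 = 314.9 kN.
  Edge l_c = 40 − 22/2 = 29 → r_n = 228.3 kN; interior l_c = 75 − 22 = 53 → r_n = 314.9 kN.
  R_n,bearing = 2·228.3 + 8·314.9 = 2976 kN → 0.75 × 2976 = 2230 kN.
Bearing governs: 2230 kN.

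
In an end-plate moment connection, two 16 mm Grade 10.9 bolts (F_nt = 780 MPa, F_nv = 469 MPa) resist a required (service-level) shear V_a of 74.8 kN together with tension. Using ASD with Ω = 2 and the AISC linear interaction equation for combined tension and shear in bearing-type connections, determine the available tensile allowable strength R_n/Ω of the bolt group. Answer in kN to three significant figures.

79.5 kN

A_b = π·16²/4 = 201.1 mm²; f_rv = 74.8 × 1000 / (2 × 201.1) = 186 MPa.
F'_nt = 1.3 F_nt − (Ω F_nt / F_nv) f_rv = 1.3·780 − (2·780/469)·186 = 395.3 MPa, capped at F_nt → F'_nt = 395.3 MPa.
R_n = F'_nt · A_b · n = 395.3 × 201.1 × 2 / 1000 = 159 kN.
Allowable strength R_n/Ω = 159 / 2 = 79.5 kN.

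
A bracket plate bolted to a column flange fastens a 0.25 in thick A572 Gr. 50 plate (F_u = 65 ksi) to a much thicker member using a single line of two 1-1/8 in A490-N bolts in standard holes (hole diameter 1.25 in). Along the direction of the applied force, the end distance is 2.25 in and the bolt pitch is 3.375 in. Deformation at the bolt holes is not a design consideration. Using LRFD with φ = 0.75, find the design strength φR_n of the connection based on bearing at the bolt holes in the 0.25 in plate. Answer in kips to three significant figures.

Per bolt r_n = 1.5 l_c t F_u ≤ 3.0 d t F_u; upper limit = 3.0 × 1.125 × 0.25 × 65 = 54.84 kips.
Edge bolt: l_c = 2.25 − 1.25/2 = 1.625 in → 1.5 × 1.625 × 0.25 × 65 = 39.61 → r_n = 39.61 kips.
Interior bolts: l_c = 3.375 − 1.25 = 2.125 in → 1.5 × 2.125 × 0.25 × 65 = 51.8 → r_n = 51.8 kips.
R_n = 1 × 39.61 + 1 × 51.8 = 91.41 kips.
Design strength φR_n = 0.75 × 91.41 = 68.6 kips.

68.6 kips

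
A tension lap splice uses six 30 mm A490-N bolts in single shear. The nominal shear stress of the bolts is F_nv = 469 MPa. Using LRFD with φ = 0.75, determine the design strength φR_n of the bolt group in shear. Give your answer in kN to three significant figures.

A_b = π × 30² / 4 = 706.9 mm².
R_n = F_nv · A_b · n · n_s = 469 × 706.9 × 6 × 1 / 1000 = 1989 kN.
Design strength φR_n = 0.75 × 1989 = 1490 kN.

1490 kN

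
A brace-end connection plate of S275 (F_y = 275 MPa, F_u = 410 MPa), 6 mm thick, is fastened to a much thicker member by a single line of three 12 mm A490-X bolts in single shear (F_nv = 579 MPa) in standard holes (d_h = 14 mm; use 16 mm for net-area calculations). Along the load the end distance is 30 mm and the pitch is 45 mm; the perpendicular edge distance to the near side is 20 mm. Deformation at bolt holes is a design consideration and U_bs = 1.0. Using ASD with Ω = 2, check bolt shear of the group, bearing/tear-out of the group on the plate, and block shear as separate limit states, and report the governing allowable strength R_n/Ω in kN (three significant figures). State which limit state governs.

Bolt shear: A_b = π·12²/4 = 113.1 mm²; R_n = 579 × 113.1 × 3 × 1 / 1000 = 196.5 kN → 196.5 / 2 = 98.2 kN.
Bearing: edge l_c = 23, r_n = 67.9 kN; interior l_c = 31, r_n = 70.85 kN; R_n = 67.9 + 2·70.85 = 209.6 kN → 105 kN.
Block shear: A_gv = 720, A_nv = 480, A_nt = 72 mm²; R_n = min(0.6F_uA_nv, 0.6F_yA_gv) + U_bs·F_u·A_nt = 147.6 kN → 73.8 kN.
Block shear governs: 73.8 kN.

73.8 kN (block shear governs)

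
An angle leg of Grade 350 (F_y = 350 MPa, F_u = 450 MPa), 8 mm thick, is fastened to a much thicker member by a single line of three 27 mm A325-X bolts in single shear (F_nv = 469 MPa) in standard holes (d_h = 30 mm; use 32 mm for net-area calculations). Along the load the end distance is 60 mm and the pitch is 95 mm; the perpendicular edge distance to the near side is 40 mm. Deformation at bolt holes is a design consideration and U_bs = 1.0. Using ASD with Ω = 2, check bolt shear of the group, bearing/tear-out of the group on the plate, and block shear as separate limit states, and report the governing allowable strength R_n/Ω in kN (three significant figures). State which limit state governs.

227 kN (block shear governs)

Bolt shear: A_b = π·27²/4 = 572.6 mm²; R_n = 469 × 572.6 × 3 × 1 / 1000 = 805.6 kN → 805.6 / 2 = 403 kN.
Bearing: edge l_c = 45, r_n = 194.4 kN; interior l_c = 65, r_n = 233.3 kN; R_n = 194.4 + 2·233.3 = 661 kN → 330 kN.
Block shear: A_gv = 2000, A_nv = 1360, A_nt = 192 mm²; R_n = min(0.6F_uA_nv, 0.6F_yA_gv) + U_bs·F_u·A_nt = 453.6 kN → 227 kN.
Block shear governs: 227 kN.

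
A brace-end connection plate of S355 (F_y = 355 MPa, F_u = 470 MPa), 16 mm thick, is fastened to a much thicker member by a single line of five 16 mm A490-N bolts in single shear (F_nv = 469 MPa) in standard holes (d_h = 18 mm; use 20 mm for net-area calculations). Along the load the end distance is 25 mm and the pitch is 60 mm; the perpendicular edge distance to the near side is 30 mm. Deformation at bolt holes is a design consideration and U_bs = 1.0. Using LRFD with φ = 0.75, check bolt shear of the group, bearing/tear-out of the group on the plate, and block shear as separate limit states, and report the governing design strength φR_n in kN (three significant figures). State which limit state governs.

354 kN (bolt shear governs)

Bolt shear: A_b = π·16²/4 = 201.1 mm²; R_n = 469 × 201.1 × 5 × 1 / 1000 = 471.5 kN → 0.75 × 471.5 = 354 kN.
Bearing: edge l_c = 16, r_n = 144.4 kN; interior l_c = 42, r_n = 288.8 kN; R_n = 144.4 + 4·288.8 = 1299 kN → 975 kN.
Block shear: A_gv = 4240, A_nv = 2800, A_nt = 320 mm²; R_n = min(0.6F_uA_nv, 0.6F_yA_gv) + U_bs·F_u·A_nt = 940 kN → 705 kN.
Bolt shear governs: 354 kN.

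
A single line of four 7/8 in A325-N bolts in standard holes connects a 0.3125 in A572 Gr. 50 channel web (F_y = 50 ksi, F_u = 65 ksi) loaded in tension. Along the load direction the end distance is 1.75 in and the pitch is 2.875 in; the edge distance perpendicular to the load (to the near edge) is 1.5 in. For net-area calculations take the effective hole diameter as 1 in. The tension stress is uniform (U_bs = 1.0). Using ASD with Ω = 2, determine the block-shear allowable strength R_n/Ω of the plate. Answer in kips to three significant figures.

52.1 kips

Shear plane L_v = 1.75 + 3·2.875 = 10.38 in; A_gv = 10.38 × 0.3125 = 3.242 in².
A_nv = (10.38 − 3.5·1) × 0.3125 = 2.148 in².
A_nt = (1.5 − 0.5·1) × 0.3125 = 0.3125 in².
0.6 F_u A_nv = 83.79 kips; 0.6 F_y A_gv = 97.27 kips → shear rupture governs the shear term.
R_n = 83.79 + 1.0 × 65 × 0.3125 = 104.1 kips.
Allowable strength R_n/Ω = 104.1 / 2 = 52.1 kips.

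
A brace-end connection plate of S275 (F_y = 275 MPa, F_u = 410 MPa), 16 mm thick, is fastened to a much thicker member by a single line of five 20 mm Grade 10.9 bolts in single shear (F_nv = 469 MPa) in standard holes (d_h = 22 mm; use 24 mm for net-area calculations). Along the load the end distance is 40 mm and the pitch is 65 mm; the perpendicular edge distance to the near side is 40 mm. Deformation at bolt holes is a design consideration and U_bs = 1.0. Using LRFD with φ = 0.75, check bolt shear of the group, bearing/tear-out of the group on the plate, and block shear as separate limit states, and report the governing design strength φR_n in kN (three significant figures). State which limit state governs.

553 kN (bolt shear governs)

Bolt shear: A_b = π·20²/4 = 314.2 mm²; R_n = 469 × 314.2 × 5 × 1 / 1000 = 736.7 kN → 0.75 × 736.7 = 553 kN.
Bearing: edge l_c = 29, r_n = 228.3 kN; interior l_c = 43, r_n = 314.9 kN; R_n = 228.3 + 4·314.9 = 1488 kN → 1120 kN.
Block shear: A_gv = 4800, A_nv = 3072, A_nt = 448 mm²; R_n = min(0.6F_uA_nv, 0.6F_yA_gv) + U_bs·F_u·A_nt = 939.4 kN → 705 kN.
Bolt shear governs: 553 kN.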